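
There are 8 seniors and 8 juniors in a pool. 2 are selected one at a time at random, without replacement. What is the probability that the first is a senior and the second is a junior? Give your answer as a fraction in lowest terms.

4/15

Multiply the conditional probabilities at each draw: 8/16 · 8/15 = 64/240 = 4/15.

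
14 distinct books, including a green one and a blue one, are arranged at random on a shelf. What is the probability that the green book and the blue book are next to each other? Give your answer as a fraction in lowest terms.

There are 14! = 87178291200 arrangements.
Treat the green book and the blue book as a block: 13! arrangements of the blocks × 2 orders within the block = 2·6227020800 = 12454041600.
Probability = 12454041600/87178291200 = 1/7.

1/7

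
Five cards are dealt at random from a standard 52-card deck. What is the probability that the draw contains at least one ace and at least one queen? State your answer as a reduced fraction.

There are C(52,5) = 2598960 possible draws.
By inclusion-exclusion on the complements, draws missing all aces or all queens: C(48,5) + C(48,5) − C(44,5) = 1712304 + 1712304 − 1086008 = 2338600.
So draws with at least one of each: 2598960 − 2338600 = 260360, probability 260360/2598960 = 6509/64974.

6509/64974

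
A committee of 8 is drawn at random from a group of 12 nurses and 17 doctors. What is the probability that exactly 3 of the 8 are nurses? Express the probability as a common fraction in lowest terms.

The sample space is all 8-subsets of the 29: C(29,8) = 4292145.
Selections with exactly 3 nurses: choose 3 of the 12 nurses and 5 of the 17 doctors, C(12,3)·C(17,5) = 220·6188 = 1361360.
Probability = 1361360/4292145 = 1904/6003.

1904/6003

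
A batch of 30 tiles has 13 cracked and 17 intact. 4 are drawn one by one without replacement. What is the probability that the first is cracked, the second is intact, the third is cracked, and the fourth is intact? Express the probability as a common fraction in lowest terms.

Multiply the conditional probabilities at each draw: 13/30 · 17/29 · 12/28 · 16/27 = 42432/657720 = 1768/27405.

1768/27405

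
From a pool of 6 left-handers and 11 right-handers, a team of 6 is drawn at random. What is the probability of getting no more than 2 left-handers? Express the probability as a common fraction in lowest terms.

There are C(17,6) = 12376 ways to choose the 6.
Favorable selections (no more than 2 left-handers): C(6,0)·C(11,6) + C(6,1)·C(11,5) + C(6,2)·C(11,4) = 462 + 2772 + 4950 = 8184.
Probability = 8184/12376 = 1023/1547.

1023/1547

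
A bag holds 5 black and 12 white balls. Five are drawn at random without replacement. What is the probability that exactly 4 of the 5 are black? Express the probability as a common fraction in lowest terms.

The sample space is all 5-subsets of the 17: C(17,5) = 6188.
Selections with exactly 4 black: choose 4 of the 5 black and 1 of the 12 white, C(5,4)·C(12,1) = 5·12 = 60.
Probability = 60/6188 = 15/1547.

15/1547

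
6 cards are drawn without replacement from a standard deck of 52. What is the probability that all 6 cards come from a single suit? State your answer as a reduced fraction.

There are C(52,6) = 20358520 possible 6-card hands.
Hands of one suit: 4 suits × C(13,6) = 4·1716 = 6864.
Probability = 6864/20358520 = 66/195755.

66/195755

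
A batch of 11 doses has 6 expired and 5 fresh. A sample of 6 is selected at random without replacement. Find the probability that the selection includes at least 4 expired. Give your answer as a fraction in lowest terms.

Total selections: C(11,6) = 462.
Favorable selections (at least 4 expired): C(6,4)·C(5,2) + C(6,5)·C(5,1) + C(6,6)·C(5,0) = 150 + 30 + 1 = 181.
Probability = 181/462.

181/462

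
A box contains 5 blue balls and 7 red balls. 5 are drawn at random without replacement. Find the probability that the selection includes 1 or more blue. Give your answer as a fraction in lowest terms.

There are C(12,5) = 792 ways to choose the 5.
The complement is all 5 are red: C(7,5) = 21.
Probability = 1 − 21/792 = 771/792 = 257/264.

257/264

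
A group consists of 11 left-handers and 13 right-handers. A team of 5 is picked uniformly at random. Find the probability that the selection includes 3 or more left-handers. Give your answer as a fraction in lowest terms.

Total selections: C(24,5) = 42504.
Favorable selections (3 or more left-handers): C(11,3)·C(13,2) + C(11,4)·C(13,1) + C(11,5)·C(13,0) = 12870 + 4290 + 462 = 17622.
Probability = 17622/42504 = 267/644.

267/644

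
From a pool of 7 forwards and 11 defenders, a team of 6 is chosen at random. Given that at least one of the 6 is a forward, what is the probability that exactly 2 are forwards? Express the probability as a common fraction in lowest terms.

165/431

Work in counts. Selections with at least one forward: C(18,6) − C(11,6) = 18564 − 462 = 18102.
Of those, selections where exactly 2 are forwards: C(7,2)·C(11,4) = 21·330 = 6930.
Conditional probability = 6930/18102 = 165/431.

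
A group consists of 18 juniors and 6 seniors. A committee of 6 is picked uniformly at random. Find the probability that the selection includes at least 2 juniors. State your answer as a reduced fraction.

134487/134596

There are C(24,6) = 134596 ways to choose the 6.
Count the complement (fewer than 2 juniors): C(18,0)·C(6,6) + C(18,1)·C(6,5) = 1 + 108 = 109.
Probability = 1 − 109/134596 = 134487/134596.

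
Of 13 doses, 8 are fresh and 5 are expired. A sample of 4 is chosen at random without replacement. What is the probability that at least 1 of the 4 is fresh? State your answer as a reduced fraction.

There are C(13,4) = 715 ways to choose the 4.
The complement is all 4 are expired: C(5,4) = 5.
Probability = 1 − 5/715 = 710/715 = 142/143.

142/143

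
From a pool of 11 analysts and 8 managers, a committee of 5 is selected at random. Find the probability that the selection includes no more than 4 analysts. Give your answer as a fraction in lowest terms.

1861/1938

Total selections: C(19,5) = 11628.
The complement is exactly 5 analysts: C(11,5)·C(8,0) = 462.
Probability = 1 − 462/11628 = 11166/11628 = 1861/1938.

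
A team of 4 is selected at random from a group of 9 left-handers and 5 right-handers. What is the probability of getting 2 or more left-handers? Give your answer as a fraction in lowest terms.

906/1001

Total selections: C(14,4) = 1001.
Count the complement (fewer than 2 left-handers): C(9,0)·C(5,4) + C(9,1)·C(5,3) = 5 + 90 = 95.
Probability = 1 − 95/1001 = 906/1001.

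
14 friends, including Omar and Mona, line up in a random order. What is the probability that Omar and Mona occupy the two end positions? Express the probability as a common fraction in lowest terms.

1/91

There are 14! = 87178291200 arrangements.
Place Omar and Mona at the ends in 2 ways, arrange the remaining 12 in 12! = 479001600 ways: 2·479001600 = 958003200.
Probability = 958003200/87178291200 = 1/91.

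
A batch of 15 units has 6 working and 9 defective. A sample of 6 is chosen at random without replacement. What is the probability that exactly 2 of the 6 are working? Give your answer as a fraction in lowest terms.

Total number of selections: C(15,6) = 5005.
Selections with exactly 2 working: choose 2 of the 6 working and 4 of the 9 defective, C(6,2)·C(9,4) = 15·126 = 1890.
Probability = 1890/5005 = 54/143.

54/143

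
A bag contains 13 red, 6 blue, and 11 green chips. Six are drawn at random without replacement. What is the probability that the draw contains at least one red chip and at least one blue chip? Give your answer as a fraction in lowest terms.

There are C(30,6) = 593775 possible draws.
By inclusion-exclusion on the complements, draws missing all red or all blue: C(17,6) + C(24,6) − C(11,6) = 12376 + 134596 − 462 = 146510.
So draws with at least one of each: 593775 − 146510 = 447265, probability 447265/593775 = 983/1305.

983/1305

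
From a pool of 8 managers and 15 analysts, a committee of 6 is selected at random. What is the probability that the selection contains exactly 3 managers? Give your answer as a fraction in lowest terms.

There are C(23,6) = 100947 ways to choose 6 from 23.
Selections with exactly 3 managers: choose 3 of the 8 managers and 3 of the 15 analysts, C(8,3)·C(15,3) = 56·455 = 25480.
Probability = 25480/100947 = 3640/14421.

3640/14421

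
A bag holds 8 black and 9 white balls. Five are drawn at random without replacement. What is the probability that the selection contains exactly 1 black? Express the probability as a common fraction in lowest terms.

36/221

There are C(17,5) = 6188 ways to choose 5 from 17.
Selections with exactly 1 black: choose 1 of the 8 black and 4 of the 9 white, C(8,1)·C(9,4) = 8·126 = 1008.
Probability = 1008/6188 = 36/221.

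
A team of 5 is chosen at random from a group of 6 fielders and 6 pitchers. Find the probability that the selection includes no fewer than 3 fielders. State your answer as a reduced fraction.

Total selections: C(12,5) = 792.
Favorable selections (no fewer than 3 fielders): C(6,3)·C(6,2) + C(6,4)·C(6,1) + C(6,5)·C(6,0) = 300 + 90 + 6 = 396.
Probability = 396/792 = 1/2.

1/2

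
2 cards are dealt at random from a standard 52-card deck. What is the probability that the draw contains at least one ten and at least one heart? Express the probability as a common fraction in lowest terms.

There are C(52,2) = 1326 possible draws.
By inclusion-exclusion on the complements, draws missing all tens or all hearts: C(48,2) + C(39,2) − C(36,2) = 1128 + 741 − 630 = 1239.
So draws with at least one of each: 1326 − 1239 = 87, probability 87/1326 = 29/442.

29/442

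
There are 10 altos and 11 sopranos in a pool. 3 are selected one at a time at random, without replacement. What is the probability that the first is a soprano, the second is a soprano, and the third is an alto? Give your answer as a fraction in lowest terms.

55/399

Multiply the conditional probabilities at each draw: 11/21 · 10/20 · 10/19 = 1100/7980 = 55/399.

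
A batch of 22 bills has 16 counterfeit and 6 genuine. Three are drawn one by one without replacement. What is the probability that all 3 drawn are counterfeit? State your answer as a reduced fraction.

4/11

Multiply the conditional probabilities at each draw: 16/22 · 15/21 · 14/20 = 3360/9240 = 4/11.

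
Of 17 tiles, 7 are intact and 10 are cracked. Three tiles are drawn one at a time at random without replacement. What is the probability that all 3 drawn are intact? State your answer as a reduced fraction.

Multiply the conditional probabilities at each draw: 7/17 · 6/16 · 5/15 = 210/4080 = 7/136.

7/136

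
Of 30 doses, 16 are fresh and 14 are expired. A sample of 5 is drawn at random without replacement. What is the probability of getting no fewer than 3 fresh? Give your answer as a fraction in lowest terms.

There are C(30,5) = 142506 ways to choose the 5.
Favorable selections (no fewer than 3 fresh): C(16,3)·C(14,2) + C(16,4)·C(14,1) + C(16,5)·C(14,0) = 50960 + 25480 + 4368 = 80808.
Probability = 80808/142506 = 148/261.

148/261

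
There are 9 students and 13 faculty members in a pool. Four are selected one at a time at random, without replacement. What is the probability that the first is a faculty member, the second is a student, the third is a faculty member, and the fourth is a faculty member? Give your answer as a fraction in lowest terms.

Multiply the conditional probabilities at each draw: 13/22 · 9/21 · 12/20 · 11/19 = 15444/175560 = 117/1330.

117/1330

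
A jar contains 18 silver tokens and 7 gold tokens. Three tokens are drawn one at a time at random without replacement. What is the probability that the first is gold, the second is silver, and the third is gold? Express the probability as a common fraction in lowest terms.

Multiply the conditional probabilities at each draw: 7/25 · 18/24 · 6/23 = 756/13800 = 63/1150.

63/1150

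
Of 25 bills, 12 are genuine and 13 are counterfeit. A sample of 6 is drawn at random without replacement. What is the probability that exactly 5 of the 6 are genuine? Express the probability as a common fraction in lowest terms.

The sample space is all 6-subsets of the 25: C(25,6) = 177100.
Selections with exactly 5 genuine: choose 5 of the 12 genuine and 1 of the 13 counterfeit, C(12,5)·C(13,1) = 792·13 = 10296.
Probability = 10296/177100 = 234/4025.

234/4025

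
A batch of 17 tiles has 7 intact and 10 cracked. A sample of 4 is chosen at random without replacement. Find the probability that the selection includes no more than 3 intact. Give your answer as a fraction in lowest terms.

67/68

Total selections: C(17,4) = 2380.
The complement is exactly 4 intact: C(7,4)·C(10,0) = 35.
Probability = 1 − 35/2380 = 2345/2380 = 67/68.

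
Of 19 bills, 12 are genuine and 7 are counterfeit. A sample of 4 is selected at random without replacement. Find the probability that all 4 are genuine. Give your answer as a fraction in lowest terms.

165/1292

There are C(19,4) = 3876 possible selections.
Selections with all genuine: C(12,4) = 495.
Probability = 495/3876 = 165/1292.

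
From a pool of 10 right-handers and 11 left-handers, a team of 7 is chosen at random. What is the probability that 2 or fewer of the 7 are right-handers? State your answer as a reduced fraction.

143/646

There are C(21,7) = 116280 ways to choose the 7.
Favorable selections (2 or fewer right-handers): C(10,0)·C(11,7) + C(10,1)·C(11,6) + C(10,2)·C(11,5) = 330 + 4620 + 20790 = 25740.
Probability = 25740/116280 = 143/646.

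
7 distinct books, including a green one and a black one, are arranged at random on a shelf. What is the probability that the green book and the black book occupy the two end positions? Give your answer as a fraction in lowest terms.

1/21

There are 7! = 5040 arrangements.
Place the green book and the black book at the ends in 2 ways, arrange the remaining 5 in 5! = 120 ways: 2·120 = 240.
Probability = 240/5040 = 1/21.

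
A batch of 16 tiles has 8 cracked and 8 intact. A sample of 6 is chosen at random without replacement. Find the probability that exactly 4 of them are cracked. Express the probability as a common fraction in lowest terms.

Total number of selections: C(16,6) = 8008.
Selections with exactly 4 cracked: choose 4 of the 8 cracked and 2 of the 8 intact, C(8,4)·C(8,2) = 70·28 = 1960.
Probability = 1960/8008 = 35/143.

35/143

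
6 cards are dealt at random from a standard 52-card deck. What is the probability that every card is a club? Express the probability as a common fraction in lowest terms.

33/391510

There are C(52,6) = 20358520 possible 6-card hands.
Hands that are all clubs: C(13,6) = 1716.
Probability = 1716/20358520 = 33/391510.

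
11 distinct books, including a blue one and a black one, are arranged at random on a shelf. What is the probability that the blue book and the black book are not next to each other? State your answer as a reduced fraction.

9/11

There are 11! = 39916800 arrangements.
Arrangements with the blue book and the black book adjacent: 2·10! = 7257600.
So not adjacent: 39916800 − 7257600 = 32659200, probability 32659200/39916800 = 9/11.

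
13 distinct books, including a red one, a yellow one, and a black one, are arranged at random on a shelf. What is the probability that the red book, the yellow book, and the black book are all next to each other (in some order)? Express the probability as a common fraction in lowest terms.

1/26

There are 13! = 6227020800 arrangements.
Treat the three as one block: 11! placements × 3! orders within the block = 39916800·6 = 239500800.
Probability = 239500800/6227020800 = 1/26.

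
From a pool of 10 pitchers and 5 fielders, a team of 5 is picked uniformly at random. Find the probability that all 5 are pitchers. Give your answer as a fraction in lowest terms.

12/143

There are C(15,5) = 3003 possible selections.
Selections with all pitchers: C(10,5) = 252.
Probability = 252/3003 = 12/143.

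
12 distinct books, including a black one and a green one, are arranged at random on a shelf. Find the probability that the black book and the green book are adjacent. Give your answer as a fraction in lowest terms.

1/6

There are 12! = 479001600 arrangements.
Treat the black book and the green book as a block: 11! arrangements of the blocks × 2 orders within the block = 2·39916800 = 79833600.
Probability = 79833600/479001600 = 1/6.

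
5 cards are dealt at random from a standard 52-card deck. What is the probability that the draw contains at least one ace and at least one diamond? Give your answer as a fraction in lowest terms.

There are C(52,5) = 2598960 possible draws.
By inclusion-exclusion on the complements, draws missing all aces or all diamonds: C(48,5) + C(39,5) − C(36,5) = 1712304 + 575757 − 376992 = 1911069.
So draws with at least one of each: 2598960 − 1911069 = 687891, probability 687891/2598960 = 229297/866320.

229297/866320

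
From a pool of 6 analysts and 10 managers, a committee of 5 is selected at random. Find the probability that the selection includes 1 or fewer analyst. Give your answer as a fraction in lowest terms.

9/26

There are C(16,5) = 4368 ways to choose the 5.
Favorable selections (1 or fewer analyst): C(6,0)·C(10,5) + C(6,1)·C(10,4) = 252 + 1260 = 1512.
Probability = 1512/4368 = 9/26.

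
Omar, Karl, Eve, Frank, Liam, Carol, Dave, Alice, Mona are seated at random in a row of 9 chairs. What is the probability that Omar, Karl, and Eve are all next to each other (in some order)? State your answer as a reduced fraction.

There are 9! = 362880 arrangements.
Treat the three as one block: 7! placements × 3! orders within the block = 5040·6 = 30240.
Probability = 30240/362880 = 1/12.

1/12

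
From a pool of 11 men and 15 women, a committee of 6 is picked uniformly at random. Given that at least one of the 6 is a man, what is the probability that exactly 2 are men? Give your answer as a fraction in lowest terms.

1/3

Work in counts. Selections with at least one man: C(26,6) − C(15,6) = 230230 − 5005 = 225225.
Of those, selections where exactly 2 are men: C(11,2)·C(15,4) = 55·1365 = 75075.
Conditional probability = 75075/225225 = 1/3.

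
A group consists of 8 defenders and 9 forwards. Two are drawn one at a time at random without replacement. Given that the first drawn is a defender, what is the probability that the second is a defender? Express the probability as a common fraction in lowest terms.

7/16

After removing one defender, 16 remain: 7 defenders and 9 forwards.
So the probability the next is a defender is 7/16.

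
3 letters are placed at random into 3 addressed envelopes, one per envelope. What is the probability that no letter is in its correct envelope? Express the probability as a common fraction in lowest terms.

1/3

There are 3! = 6 assignments.
By inclusion-exclusion, assignments with no fixed points: C(3,0)·3! − C(3,1)·2! + C(3,2)·1! − C(3,3)·0! = 2.
Probability = 2/6 = 1/3.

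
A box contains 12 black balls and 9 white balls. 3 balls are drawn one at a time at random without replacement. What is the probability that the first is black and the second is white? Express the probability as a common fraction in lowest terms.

Multiply the conditional probabilities at each draw: 12/21 · 9/20 = 108/420 = 9/35.

9/35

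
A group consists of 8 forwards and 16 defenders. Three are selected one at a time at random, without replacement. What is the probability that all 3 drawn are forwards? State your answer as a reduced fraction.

Multiply the conditional probabilities at each draw: 8/24 · 7/23 · 6/22 = 336/12144 = 7/253.

7/253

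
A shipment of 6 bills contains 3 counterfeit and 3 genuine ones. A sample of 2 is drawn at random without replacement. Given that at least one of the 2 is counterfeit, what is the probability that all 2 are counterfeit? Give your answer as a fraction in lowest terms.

Work in counts. Selections with at least one counterfeit: C(6,2) − C(3,2) = 15 − 3 = 12.
Of those, selections where all 2 are counterfeit: C(3,2) = 3.
Conditional probability = 3/12 = 1/4.

1/4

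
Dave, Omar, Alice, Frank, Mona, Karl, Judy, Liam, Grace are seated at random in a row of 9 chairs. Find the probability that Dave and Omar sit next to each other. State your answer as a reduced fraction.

2/9

There are 9! = 362880 arrangements.
Treat Dave and Omar as a block: 8! arrangements of the blocks × 2 orders within the block = 2·40320 = 80640.
Probability = 80640/362880 = 2/9.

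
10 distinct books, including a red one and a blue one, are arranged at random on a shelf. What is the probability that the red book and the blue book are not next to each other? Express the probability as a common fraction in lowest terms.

4/5

There are 10! = 3628800 arrangements.
Arrangements with the red book and the blue book adjacent: 2·9! = 725760.
So not adjacent: 3628800 − 725760 = 2903040, probability 2903040/3628800 = 4/5.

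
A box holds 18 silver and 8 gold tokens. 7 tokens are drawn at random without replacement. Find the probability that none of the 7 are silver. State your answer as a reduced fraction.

There are C(26,7) = 657800 possible selections.
Selections with no silver (all gold): C(8,7) = 8.
Probability = 8/657800 = 1/82225.

1/82225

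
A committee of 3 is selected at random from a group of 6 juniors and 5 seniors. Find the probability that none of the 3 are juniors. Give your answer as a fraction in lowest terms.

2/33

There are C(11,3) = 165 possible selections.
Selections with no juniors (all seniors): C(5,3) = 10.
Probability = 10/165 = 2/33.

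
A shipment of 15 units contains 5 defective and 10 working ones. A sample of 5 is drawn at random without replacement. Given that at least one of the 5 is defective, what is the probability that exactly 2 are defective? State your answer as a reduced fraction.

Work in counts. Selections with at least one defective: C(15,5) − C(10,5) = 3003 − 252 = 2751.
Of those, selections where exactly 2 are defective: C(5,2)·C(10,3) = 10·120 = 1200.
Conditional probability = 1200/2751 = 400/917.

400/917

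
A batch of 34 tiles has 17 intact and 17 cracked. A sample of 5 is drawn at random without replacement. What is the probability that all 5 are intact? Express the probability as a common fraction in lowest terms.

There are C(34,5) = 278256 possible selections.
Selections with all intact: C(17,5) = 6188.
Probability = 6188/278256 = 91/4092.

91/4092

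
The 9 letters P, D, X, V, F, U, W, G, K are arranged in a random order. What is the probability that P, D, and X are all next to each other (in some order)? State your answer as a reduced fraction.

There are 9! = 362880 arrangements.
Treat the three as one block: 7! placements × 3! orders within the block = 5040·6 = 30240.
Probability = 30240/362880 = 1/12.

1/12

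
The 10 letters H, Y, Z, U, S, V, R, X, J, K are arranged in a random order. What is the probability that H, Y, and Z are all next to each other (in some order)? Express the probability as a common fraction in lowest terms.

There are 10! = 3628800 arrangements.
Treat the three as one block: 8! placements × 3! orders within the block = 40320·6 = 241920.
Probability = 241920/3628800 = 1/15.

1/15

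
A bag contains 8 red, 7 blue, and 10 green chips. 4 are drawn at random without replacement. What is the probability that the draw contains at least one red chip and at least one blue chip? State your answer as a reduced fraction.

There are C(25,4) = 12650 possible draws.
By inclusion-exclusion on the complements, draws missing all red or all blue: C(17,4) + C(18,4) − C(10,4) = 2380 + 3060 − 210 = 5230.
So draws with at least one of each: 12650 − 5230 = 7420, probability 7420/12650 = 742/1265.

742/1265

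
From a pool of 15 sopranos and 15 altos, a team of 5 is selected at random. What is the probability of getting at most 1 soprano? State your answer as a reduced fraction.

43/261

There are C(30,5) = 142506 ways to choose the 5.
Favorable selections (at most 1 soprano): C(15,0)·C(15,5) + C(15,1)·C(15,4) = 3003 + 20475 = 23478.
Probability = 23478/142506 = 43/261.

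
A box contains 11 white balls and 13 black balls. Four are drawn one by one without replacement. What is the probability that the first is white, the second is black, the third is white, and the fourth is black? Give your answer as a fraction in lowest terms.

65/966

Multiply the conditional probabilities at each draw: 11/24 · 13/23 · 10/22 · 12/21 = 17160/255024 = 65/966.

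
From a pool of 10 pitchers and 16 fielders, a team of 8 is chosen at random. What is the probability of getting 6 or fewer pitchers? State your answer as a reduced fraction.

Total selections: C(26,8) = 1562275.
Count the complement (more than 6 pitchers): C(10,7)·C(16,1) + C(10,8)·C(16,0) = 1920 + 45 = 1965.
Probability = 1 − 1965/1562275 = 1560310/1562275 = 312062/312455.

312062/312455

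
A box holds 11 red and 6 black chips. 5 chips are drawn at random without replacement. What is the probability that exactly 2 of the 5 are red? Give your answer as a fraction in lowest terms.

The sample space is all 5-subsets of the 17: C(17,5) = 6188.
Selections with exactly 2 red: choose 2 of the 11 red and 3 of the 6 black, C(11,2)·C(6,3) = 55·20 = 1100.
Probability = 1100/6188 = 275/1547.

275/1547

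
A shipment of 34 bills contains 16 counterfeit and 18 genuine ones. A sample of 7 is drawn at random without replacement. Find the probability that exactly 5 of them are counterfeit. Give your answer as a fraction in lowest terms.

The sample space is all 7-subsets of the 34: C(34,7) = 5379616.
Selections with exactly 5 counterfeit: choose 5 of the 16 counterfeit and 2 of the 18 genuine, C(16,5)·C(18,2) = 4368·153 = 668304.
Probability = 668304/5379616 = 2457/19778.

2457/19778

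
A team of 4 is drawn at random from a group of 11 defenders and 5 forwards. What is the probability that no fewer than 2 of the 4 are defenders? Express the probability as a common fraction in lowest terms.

There are C(16,4) = 1820 ways to choose the 4.
Count the complement (fewer than 2 defenders): C(11,0)·C(5,4) + C(11,1)·C(5,3) = 5 + 110 = 115.
Probability = 1 − 115/1820 = 1705/1820 = 341/364.

341/364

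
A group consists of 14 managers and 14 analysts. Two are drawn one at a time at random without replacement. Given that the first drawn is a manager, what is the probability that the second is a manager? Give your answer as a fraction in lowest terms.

After removing one manager, 27 remain: 13 managers and 14 analysts.
So the probability the next is a manager is 13/27.

13/27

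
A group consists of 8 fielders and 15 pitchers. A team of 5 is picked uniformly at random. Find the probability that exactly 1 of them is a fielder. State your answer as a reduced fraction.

1560/4807

Total number of selections: C(23,5) = 33649.
Selections with exactly 1 fielder: choose 1 of the 8 fielders and 4 of the 15 pitchers, C(8,1)·C(15,4) = 8·1365 = 10920.
Probability = 10920/33649 = 1560/4807.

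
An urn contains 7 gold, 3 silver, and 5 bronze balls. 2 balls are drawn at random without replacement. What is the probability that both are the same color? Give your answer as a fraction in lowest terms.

There are C(15,2) = 105 ways to draw 2 balls.
All same color: C(7,2) + C(3,2) + C(5,2) = 21 + 3 + 10 = 34.
Probability = 34/105.

34/105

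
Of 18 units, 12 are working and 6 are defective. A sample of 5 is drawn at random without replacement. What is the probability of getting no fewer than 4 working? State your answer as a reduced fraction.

Total selections: C(18,5) = 8568.
Favorable selections (no fewer than 4 working): C(12,4)·C(6,1) + C(12,5)·C(6,0) = 2970 + 792 = 3762.
Probability = 3762/8568 = 209/476.

209/476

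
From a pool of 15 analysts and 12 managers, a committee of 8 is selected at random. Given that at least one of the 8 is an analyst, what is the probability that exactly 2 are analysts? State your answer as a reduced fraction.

49/1121

Work in counts. Selections with at least one analyst: C(27,8) − C(12,8) = 2220075 − 495 = 2219580.
Of those, selections where exactly 2 are analysts: C(15,2)·C(12,6) = 105·924 = 97020.
Conditional probability = 97020/2219580 = 49/1121.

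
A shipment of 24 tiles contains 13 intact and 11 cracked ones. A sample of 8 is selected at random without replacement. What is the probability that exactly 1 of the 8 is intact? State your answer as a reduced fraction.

130/22287

Total number of selections: C(24,8) = 735471.
Selections with exactly 1 intact: choose 1 of the 13 intact and 7 of the 11 cracked, C(13,1)·C(11,7) = 13·330 = 4290.
Probability = 4290/735471 = 130/22287.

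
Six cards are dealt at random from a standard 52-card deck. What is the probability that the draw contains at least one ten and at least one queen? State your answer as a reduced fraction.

718637/5089630

There are C(52,6) = 20358520 possible draws.
By inclusion-exclusion on the complements, draws missing all tens or all queens: C(48,6) + C(48,6) − C(44,6) = 12271512 + 12271512 − 7059052 = 17483972.
So draws with at least one of each: 20358520 − 17483972 = 2874548, probability 2874548/20358520 = 718637/5089630.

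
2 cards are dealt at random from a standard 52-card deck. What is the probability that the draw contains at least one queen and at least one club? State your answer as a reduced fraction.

29/442

There are C(52,2) = 1326 possible draws.
By inclusion-exclusion on the complements, draws missing all queens or all clubs: C(48,2) + C(39,2) − C(36,2) = 1128 + 741 − 630 = 1239.
So draws with at least one of each: 1326 − 1239 = 87, probability 87/1326 = 29/442.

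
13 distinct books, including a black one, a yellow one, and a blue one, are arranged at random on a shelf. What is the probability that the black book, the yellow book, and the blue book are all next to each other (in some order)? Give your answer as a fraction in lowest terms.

1/26

There are 13! = 6227020800 arrangements.
Treat the three as one block: 11! placements × 3! orders within the block = 39916800·6 = 239500800.
Probability = 239500800/6227020800 = 1/26.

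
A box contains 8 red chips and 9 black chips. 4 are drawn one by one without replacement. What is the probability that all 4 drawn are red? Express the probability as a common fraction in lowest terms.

Multiply the conditional probabilities at each draw: 8/17 · 7/16 · 6/15 · 5/14 = 1680/57120 = 1/34.

1/34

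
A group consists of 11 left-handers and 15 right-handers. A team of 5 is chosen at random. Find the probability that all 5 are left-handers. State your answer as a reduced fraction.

21/2990

There are C(26,5) = 65780 possible selections.
Selections with all left-handers: C(11,5) = 462.
Probability = 462/65780 = 21/2990.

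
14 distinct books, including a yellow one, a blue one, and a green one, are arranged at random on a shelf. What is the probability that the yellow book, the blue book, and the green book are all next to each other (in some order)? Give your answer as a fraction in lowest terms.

3/91

There are 14! = 87178291200 arrangements.
Treat the three as one block: 12! placements × 3! orders within the block = 479001600·6 = 2874009600.
Probability = 2874009600/87178291200 = 3/91.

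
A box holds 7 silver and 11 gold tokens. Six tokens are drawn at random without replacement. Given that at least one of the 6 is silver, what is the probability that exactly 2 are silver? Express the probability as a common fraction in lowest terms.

165/431

Work in counts. Selections with at least one silver: C(18,6) − C(11,6) = 18564 − 462 = 18102.
Of those, selections where exactly 2 are silver: C(7,2)·C(11,4) = 21·330 = 6930.
Conditional probability = 6930/18102 = 165/431.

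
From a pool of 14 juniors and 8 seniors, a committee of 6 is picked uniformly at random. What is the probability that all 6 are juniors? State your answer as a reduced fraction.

13/323

There are C(22,6) = 74613 possible selections.
Selections with all juniors: C(14,6) = 3003.
Probability = 3003/74613 = 13/323.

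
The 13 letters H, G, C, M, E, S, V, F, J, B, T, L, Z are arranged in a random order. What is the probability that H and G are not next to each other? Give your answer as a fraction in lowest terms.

11/13

There are 13! = 6227020800 arrangements.
Arrangements with H and G adjacent: 2·12! = 958003200.
So not adjacent: 6227020800 − 958003200 = 5269017600, probability 5269017600/6227020800 = 11/13.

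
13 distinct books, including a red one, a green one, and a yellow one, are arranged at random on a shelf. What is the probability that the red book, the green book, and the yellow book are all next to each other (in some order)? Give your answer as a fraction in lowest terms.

There are 13! = 6227020800 arrangements.
Treat the three as one block: 11! placements × 3! orders within the block = 39916800·6 = 239500800.
Probability = 239500800/6227020800 = 1/26.

1/26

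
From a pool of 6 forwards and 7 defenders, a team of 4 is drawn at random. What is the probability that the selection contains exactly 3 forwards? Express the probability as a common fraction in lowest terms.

28/143

The sample space is all 4-subsets of the 13: C(13,4) = 715.
Selections with exactly 3 forwards: choose 3 of the 6 forwards and 1 of the 7 defenders, C(6,3)·C(7,1) = 20·7 = 140.
Probability = 140/715 = 28/143.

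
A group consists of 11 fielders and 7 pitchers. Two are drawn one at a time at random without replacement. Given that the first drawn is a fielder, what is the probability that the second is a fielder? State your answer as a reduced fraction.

After removing one fielder, 17 remain: 10 fielders and 7 pitchers.
So the probability the next is a fielder is 10/17.

10/17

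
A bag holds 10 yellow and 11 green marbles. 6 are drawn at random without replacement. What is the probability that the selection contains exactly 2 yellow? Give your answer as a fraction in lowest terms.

2475/9044

The sample space is all 6-subsets of the 21: C(21,6) = 54264.
Selections with exactly 2 yellow: choose 2 of the 10 yellow and 4 of the 11 green, C(10,2)·C(11,4) = 45·330 = 14850.
Probability = 14850/54264 = 2475/9044.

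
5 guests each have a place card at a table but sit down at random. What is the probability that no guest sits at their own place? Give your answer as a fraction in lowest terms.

11/30

There are 5! = 120 seatings.
By inclusion-exclusion, seatings with no fixed points: C(5,0)·5! − C(5,1)·4! + C(5,2)·3! − C(5,3)·2! + C(5,4)·1! − C(5,5)·0! = 44.
Probability = 44/120 = 11/30.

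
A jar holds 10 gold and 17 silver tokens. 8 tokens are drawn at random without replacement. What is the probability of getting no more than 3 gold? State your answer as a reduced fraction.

Total selections: C(27,8) = 2220075.
Favorable selections (no more than 3 gold): C(10,0)·C(17,8) + C(10,1)·C(17,7) + C(10,2)·C(17,6) + C(10,3)·C(17,5) = 24310 + 194480 + 556920 + 742560 = 1518270.
Probability = 1518270/2220075 = 7786/11385.

7786/11385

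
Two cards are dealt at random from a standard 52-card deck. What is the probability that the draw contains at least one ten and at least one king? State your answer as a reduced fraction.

There are C(52,2) = 1326 possible draws.
By inclusion-exclusion on the complements, draws missing all tens or all kings: C(48,2) + C(48,2) − C(44,2) = 1128 + 1128 − 946 = 1310.
So draws with at least one of each: 1326 − 1310 = 16, probability 16/1326 = 8/663.

8/663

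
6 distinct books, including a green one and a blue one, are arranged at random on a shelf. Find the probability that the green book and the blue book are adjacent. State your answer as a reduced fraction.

There are 6! = 720 arrangements.
Treat the green book and the blue book as a block: 5! arrangements of the blocks × 2 orders within the block = 2·120 = 240.
Probability = 240/720 = 1/3.

1/3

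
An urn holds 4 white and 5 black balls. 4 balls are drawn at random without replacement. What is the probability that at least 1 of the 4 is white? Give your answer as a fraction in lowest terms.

Total selections: C(9,4) = 126.
Favorable selections (at least 1 white): C(4,1)·C(5,3) + C(4,2)·C(5,2) + C(4,3)·C(5,1) + C(4,4)·C(5,0) = 40 + 60 + 20 + 1 = 121.
Probability = 121/126.

121/126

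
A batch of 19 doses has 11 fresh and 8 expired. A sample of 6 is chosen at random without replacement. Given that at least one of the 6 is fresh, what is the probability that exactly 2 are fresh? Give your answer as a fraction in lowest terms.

Work in counts. Selections with at least one fresh: C(19,6) − C(8,6) = 27132 − 28 = 27104.
Of those, selections where exactly 2 are fresh: C(11,2)·C(8,4) = 55·70 = 3850.
Conditional probability = 3850/27104 = 25/176.

25/176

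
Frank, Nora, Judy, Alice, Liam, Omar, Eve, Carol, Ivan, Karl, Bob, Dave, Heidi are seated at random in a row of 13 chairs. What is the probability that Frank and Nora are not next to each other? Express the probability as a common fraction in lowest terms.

11/13

There are 13! = 6227020800 arrangements.
Arrangements with Frank and Nora adjacent: 2·12! = 958003200.
So not adjacent: 6227020800 − 958003200 = 5269017600, probability 5269017600/6227020800 = 11/13.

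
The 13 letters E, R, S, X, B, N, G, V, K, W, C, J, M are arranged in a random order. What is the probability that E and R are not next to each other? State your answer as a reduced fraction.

11/13

There are 13! = 6227020800 arrangements.
Arrangements with E and R adjacent: 2·12! = 958003200.
So not adjacent: 6227020800 − 958003200 = 5269017600, probability 5269017600/6227020800 = 11/13.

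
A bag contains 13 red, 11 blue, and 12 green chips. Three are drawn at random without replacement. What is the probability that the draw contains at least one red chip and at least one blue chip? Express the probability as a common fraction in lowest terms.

There are C(36,3) = 7140 possible draws.
By inclusion-exclusion on the complements, draws missing all red or all blue: C(23,3) + C(25,3) − C(12,3) = 1771 + 2300 − 220 = 3851.
So draws with at least one of each: 7140 − 3851 = 3289, probability 3289/7140.

3289/7140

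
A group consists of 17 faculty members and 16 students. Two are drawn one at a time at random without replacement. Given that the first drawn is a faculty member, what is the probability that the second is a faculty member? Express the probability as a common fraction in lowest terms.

After removing one faculty member, 32 remain: 16 faculty members and 16 students.
So the probability the next is a faculty member is 16/32 = 1/2.

1/2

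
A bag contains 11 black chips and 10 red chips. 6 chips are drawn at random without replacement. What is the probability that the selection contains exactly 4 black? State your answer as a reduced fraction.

2475/9044

There are C(21,6) = 54264 ways to choose 6 from 21.
Selections with exactly 4 black: choose 4 of the 11 black and 2 of the 10 red, C(11,4)·C(10,2) = 330·45 = 14850.
Probability = 14850/54264 = 2475/9044.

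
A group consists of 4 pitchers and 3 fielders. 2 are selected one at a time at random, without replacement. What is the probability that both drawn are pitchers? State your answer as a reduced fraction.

Multiply the conditional probabilities at each draw: 4/7 · 3/6 = 12/42 = 2/7.

2/7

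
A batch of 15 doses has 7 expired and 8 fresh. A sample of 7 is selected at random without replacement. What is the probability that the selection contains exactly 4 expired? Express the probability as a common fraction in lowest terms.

392/1287

There are C(15,7) = 6435 ways to choose 7 from 15.
Selections with exactly 4 expired: choose 4 of the 7 expired and 3 of the 8 fresh, C(7,4)·C(8,3) = 35·56 = 1960.
Probability = 1960/6435 = 392/1287.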